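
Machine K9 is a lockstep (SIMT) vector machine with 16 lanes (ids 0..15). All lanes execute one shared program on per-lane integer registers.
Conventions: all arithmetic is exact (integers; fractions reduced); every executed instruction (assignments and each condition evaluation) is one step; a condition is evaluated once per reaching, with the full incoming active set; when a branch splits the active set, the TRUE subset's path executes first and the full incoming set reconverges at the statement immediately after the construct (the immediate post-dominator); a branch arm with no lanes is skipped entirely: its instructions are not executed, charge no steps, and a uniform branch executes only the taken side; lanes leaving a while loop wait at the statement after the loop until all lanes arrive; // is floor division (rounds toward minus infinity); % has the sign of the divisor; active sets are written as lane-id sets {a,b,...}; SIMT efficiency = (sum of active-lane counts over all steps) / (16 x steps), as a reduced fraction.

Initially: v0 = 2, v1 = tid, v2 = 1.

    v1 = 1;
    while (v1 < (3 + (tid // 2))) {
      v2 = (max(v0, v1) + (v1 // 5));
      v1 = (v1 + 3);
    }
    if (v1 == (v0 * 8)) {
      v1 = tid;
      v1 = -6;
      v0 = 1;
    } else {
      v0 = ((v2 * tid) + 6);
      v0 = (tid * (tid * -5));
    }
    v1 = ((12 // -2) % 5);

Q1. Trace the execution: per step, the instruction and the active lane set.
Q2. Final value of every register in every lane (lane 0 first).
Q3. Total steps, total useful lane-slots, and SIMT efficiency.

step 0: v1 <- 1                      {0,1,2,3,4,5,6,7,8,9,10,11,12,13,14,15}
step 1: eval (v1 < (3 + (tid // 2))) {0,1,2,3,4,5,6,7,8,9,10,11,12,13,14,15}
step 2: v2 <- (max(v0, v1) + (v1 // 5)) {0,1,2,3,4,5,6,7,8,9,10,11,12,13,14,15}
step 3: v1 <- (v1 + 3)               {0,1,2,3,4,5,6,7,8,9,10,11,12,13,14,15}
step 4: eval (v1 < (3 + (tid // 2))) {0,1,2,3,4,5,6,7,8,9,10,11,12,13,14,15}
step 5: v2 <- (max(v0, v1) + (v1 // 5)) {4,5,6,7,8,9,10,11,12,13,14,15}
step 6: v1 <- (v1 + 3)               {4,5,6,7,8,9,10,11,12,13,14,15}
step 7: eval (v1 < (3 + (tid // 2))) {4,5,6,7,8,9,10,11,12,13,14,15}
step 8: v2 <- (max(v0, v1) + (v1 // 5)) {10,11,12,13,14,15}
step 9: v1 <- (v1 + 3)               {10,11,12,13,14,15}
step 10: eval (v1 < (3 + (tid // 2))) {10,11,12,13,14,15}
step 11: eval (v1 == (v0 * 8))        {0,1,2,3,4,5,6,7,8,9,10,11,12,13,14,15}
step 12: v0 <- ((v2 * tid) + 6)       {0,1,2,3,4,5,6,7,8,9,10,11,12,13,14,15}
step 13: v0 <- (tid * (tid * -5))     {0,1,2,3,4,5,6,7,8,9,10,11,12,13,14,15}
step 14: v1 <- ((12 // -2) % 5)       {0,1,2,3,4,5,6,7,8,9,10,11,12,13,14,15}

Answer: 15 steps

v0: 0,-5,-20,-45,-80,-125,-180,-245,-320,-405,-500,-605,-720,-845,-980,-1125
v1: 4,4,4,4,4,4,4,4,4,4,4,4,4,4,4,4
v2: 2,2,2,2,4,4,4,4,4,4,8,8,8,8,8,8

steps = 15; useful = 198; efficiency = 198/240 = 33/40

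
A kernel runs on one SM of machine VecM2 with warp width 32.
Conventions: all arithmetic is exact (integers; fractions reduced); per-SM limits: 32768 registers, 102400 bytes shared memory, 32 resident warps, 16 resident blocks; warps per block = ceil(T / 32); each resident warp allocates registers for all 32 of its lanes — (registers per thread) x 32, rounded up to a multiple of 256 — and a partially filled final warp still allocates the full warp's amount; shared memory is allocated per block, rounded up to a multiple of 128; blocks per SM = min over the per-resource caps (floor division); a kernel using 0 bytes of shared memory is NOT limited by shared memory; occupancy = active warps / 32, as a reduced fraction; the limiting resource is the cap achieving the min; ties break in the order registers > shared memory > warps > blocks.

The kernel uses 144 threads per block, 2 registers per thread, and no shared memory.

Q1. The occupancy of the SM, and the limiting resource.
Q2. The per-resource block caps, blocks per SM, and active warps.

Answer: occupancy 15/16, limited by warps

registers: 25 blocks
shared memory: no limit (kernel uses none)
warps: 6 blocks
blocks: 16 blocks

Answer: 6 blocks, 30 active warps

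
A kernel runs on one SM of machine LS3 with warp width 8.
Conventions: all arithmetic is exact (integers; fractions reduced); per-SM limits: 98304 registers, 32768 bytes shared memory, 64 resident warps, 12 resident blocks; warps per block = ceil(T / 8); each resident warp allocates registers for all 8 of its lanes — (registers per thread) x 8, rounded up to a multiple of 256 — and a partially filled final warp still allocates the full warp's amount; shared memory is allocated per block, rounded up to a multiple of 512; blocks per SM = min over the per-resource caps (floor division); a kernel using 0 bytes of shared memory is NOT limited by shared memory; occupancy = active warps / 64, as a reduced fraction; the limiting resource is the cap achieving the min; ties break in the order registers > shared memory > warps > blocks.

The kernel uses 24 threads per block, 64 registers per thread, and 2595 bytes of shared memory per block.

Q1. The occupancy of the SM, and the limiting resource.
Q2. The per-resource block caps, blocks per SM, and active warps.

Answer: occupancy 15/32, limited by shared memory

registers: 64 blocks
shared memory: 10 blocks
warps: 21 blocks
blocks: 12 blocks

Answer: 10 blocks, 30 active warps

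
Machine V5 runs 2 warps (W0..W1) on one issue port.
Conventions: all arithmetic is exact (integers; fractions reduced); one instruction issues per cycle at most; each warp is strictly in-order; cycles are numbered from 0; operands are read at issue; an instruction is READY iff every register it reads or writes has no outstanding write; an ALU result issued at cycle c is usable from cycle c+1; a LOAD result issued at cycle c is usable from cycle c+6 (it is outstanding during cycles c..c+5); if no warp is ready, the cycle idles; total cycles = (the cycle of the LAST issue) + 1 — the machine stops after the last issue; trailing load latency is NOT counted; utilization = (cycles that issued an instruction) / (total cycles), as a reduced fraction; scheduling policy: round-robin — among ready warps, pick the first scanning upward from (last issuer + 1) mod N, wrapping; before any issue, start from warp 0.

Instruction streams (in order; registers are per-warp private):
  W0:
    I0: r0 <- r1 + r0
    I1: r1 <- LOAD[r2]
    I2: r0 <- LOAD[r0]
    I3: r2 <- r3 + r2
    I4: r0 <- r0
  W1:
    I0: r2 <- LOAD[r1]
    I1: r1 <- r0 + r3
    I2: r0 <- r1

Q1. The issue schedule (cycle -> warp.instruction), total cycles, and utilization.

cycle 0: W0.I0
cycle 1: W1.I0
cycle 2: W0.I1
cycle 3: W1.I1
cycle 4: W0.I2
cycle 5: W1.I2
cycle 6: W0.I3
cycle 7: idle
cycle 8: idle
cycle 9: idle
cycle 10: W0.I4

Answer: 11 cycles, utilization 8/11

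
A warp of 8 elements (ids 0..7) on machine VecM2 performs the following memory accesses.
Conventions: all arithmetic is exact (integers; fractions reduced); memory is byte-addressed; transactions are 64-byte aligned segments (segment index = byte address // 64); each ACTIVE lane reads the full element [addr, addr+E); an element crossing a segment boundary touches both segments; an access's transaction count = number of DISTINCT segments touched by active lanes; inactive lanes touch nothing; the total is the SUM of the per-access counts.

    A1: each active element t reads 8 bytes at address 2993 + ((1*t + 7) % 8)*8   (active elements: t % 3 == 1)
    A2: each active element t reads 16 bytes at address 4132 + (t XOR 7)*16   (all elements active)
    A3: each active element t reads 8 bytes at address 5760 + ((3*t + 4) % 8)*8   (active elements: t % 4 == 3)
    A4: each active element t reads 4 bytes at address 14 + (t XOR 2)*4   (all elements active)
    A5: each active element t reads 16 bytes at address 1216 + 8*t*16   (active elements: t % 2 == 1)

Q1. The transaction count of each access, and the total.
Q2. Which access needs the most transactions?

A1: 2 transactions
A2: 3 transactions
A3: 1 transaction
A4: 1 transaction
A5: 4 transactions

Answer: 2,3,1,1,4; total 11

Answer: A5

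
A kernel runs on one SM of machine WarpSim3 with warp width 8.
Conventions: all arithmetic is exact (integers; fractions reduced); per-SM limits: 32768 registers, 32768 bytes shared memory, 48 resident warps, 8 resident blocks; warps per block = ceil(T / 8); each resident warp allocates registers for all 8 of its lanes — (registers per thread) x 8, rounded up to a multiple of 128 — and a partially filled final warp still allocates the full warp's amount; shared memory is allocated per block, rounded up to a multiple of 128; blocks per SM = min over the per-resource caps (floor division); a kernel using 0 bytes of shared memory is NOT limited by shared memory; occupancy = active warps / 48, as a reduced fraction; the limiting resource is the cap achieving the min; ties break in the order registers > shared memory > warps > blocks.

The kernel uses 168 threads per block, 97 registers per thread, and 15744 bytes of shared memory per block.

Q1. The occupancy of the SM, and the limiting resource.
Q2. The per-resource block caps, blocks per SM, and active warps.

Answer: occupancy 7/16, limited by registers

registers: 1 block
shared memory: 2 blocks
warps: 2 blocks
blocks: 8 blocks

Answer: 1 block, 21 active warps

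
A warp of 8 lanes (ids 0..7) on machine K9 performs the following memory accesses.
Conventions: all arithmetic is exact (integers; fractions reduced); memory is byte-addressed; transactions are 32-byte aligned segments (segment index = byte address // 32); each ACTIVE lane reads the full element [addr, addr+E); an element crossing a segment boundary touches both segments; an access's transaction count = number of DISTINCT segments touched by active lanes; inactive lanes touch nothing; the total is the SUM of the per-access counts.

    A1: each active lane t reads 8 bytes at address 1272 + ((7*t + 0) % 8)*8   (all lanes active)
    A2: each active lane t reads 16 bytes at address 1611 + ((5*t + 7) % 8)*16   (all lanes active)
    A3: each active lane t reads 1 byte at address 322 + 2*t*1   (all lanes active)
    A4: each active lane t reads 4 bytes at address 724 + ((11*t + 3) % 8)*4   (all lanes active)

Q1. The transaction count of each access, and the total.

A1: 3 transactions
A2: 5 transactions
A3: 1 transaction
A4: 2 transactions

Answer: 3,5,1,2; total 11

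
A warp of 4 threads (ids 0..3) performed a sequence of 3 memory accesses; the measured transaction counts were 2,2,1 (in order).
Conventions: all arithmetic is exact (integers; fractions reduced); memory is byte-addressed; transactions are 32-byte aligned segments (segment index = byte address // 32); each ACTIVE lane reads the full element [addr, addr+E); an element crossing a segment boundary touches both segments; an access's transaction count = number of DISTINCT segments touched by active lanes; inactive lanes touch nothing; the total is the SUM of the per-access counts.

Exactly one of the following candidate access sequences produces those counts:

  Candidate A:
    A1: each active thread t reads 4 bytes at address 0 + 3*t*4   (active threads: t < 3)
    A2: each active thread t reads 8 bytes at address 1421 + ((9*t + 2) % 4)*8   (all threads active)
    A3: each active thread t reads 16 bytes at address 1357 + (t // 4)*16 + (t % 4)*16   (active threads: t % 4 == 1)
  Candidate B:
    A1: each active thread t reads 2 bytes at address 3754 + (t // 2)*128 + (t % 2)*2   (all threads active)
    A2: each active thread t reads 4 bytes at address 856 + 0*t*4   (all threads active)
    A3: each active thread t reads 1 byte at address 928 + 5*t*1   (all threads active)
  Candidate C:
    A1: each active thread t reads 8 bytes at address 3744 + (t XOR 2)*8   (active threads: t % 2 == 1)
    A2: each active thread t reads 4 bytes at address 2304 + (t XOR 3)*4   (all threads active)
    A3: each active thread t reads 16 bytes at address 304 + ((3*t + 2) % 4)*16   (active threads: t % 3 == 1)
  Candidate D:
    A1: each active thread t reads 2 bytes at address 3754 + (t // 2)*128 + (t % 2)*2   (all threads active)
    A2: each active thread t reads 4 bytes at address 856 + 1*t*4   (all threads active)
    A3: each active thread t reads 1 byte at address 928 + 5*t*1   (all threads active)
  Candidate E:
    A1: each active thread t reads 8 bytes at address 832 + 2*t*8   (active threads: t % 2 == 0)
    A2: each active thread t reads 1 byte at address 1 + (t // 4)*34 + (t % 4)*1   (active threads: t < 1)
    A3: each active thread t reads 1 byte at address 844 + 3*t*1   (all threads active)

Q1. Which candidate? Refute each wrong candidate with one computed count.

A: A1 gives 1 transaction, not 2
B: A2 gives 1 transaction, not 2
C: A1 gives 1 transaction, not 2
E: A2 gives 1 transaction, not 2
D: all counts match (2,2,1)

Answer: D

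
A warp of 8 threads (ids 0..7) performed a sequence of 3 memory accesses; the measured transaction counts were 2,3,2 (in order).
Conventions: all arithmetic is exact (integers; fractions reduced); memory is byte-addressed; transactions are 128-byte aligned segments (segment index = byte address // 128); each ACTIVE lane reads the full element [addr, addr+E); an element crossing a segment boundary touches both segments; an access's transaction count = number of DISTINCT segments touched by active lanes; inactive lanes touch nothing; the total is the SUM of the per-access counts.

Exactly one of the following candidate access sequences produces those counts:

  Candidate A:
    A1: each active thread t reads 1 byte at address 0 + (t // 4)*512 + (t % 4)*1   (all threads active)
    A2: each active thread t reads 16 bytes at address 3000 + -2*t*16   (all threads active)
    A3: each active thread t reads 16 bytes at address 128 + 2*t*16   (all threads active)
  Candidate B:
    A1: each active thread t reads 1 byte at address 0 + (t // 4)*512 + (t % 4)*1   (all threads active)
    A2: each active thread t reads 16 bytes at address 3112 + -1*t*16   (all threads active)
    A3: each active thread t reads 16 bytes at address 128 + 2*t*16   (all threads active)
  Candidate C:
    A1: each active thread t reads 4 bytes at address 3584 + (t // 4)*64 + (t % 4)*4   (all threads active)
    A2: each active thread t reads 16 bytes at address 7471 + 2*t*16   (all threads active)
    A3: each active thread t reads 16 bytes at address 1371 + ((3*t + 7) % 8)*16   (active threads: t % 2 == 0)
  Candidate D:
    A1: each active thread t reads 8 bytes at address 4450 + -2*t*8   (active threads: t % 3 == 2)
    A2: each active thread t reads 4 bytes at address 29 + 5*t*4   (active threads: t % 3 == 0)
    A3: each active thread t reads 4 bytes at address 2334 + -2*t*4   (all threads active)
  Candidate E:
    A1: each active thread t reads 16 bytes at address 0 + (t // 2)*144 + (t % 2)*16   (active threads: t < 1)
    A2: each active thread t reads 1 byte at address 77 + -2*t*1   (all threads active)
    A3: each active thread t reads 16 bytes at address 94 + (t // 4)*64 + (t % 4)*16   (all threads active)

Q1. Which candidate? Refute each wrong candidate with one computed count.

B: A2 gives 2 transactions, not 3
C: A1 gives 1 transaction, not 2
D: A1 gives 1 transaction, not 2
E: A1 gives 1 transaction, not 2
A: all counts match (2,3,2)

Answer: A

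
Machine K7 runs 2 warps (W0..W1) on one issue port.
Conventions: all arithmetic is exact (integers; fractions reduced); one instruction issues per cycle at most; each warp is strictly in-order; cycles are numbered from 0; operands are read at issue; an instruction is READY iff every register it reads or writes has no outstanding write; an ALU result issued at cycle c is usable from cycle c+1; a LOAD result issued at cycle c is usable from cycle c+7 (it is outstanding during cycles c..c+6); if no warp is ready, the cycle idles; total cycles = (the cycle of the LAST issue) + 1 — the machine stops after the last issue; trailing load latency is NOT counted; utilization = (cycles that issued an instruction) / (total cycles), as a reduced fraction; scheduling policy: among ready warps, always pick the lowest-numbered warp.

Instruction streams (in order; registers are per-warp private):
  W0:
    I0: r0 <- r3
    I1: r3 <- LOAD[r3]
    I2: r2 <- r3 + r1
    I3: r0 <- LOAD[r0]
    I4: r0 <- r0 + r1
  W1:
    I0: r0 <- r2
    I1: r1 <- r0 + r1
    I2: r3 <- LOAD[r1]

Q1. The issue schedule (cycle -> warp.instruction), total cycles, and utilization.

cycle 0: W0.I0
cycle 1: W0.I1
cycle 2: W1.I0
cycle 3: W1.I1
cycle 4: W1.I2
cycle 5: idle
cycle 6: idle
cycle 7: idle
cycle 8: W0.I2
cycle 9: W0.I3
cycle 10: idle
cycle 11: idle
cycle 12: idle
cycle 13: idle
cycle 14: idle
cycle 15: idle
cycle 16: W0.I4

Answer: 17 cycles, utilization 8/17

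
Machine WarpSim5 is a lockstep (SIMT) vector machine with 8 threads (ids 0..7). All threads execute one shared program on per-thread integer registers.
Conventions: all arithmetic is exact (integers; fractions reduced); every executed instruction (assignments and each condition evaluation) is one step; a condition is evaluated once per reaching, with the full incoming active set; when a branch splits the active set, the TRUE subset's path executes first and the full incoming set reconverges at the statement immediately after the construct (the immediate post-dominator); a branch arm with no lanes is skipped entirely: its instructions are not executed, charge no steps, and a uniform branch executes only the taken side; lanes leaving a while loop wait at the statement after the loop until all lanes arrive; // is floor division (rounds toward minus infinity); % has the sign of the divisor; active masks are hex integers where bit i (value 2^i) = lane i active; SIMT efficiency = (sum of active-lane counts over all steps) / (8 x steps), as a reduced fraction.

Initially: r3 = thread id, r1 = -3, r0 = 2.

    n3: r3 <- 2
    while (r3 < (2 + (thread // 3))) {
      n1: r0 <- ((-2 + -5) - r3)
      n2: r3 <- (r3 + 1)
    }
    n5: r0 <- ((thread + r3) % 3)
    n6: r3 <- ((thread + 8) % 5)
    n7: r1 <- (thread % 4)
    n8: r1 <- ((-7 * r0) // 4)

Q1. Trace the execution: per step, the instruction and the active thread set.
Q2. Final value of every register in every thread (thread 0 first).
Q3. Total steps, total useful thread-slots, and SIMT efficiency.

step 0: r3 <- 2                      0xff
step 1: eval (r3 < (2 + (thread // 3))) 0xff
step 2: r0 <- ((-2 + -5) - r3)       0xf8
step 3: r3 <- (r3 + 1)               0xf8
step 4: eval (r3 < (2 + (thread // 3))) 0xf8
step 5: r0 <- ((-2 + -5) - r3)       0xc0
step 6: r3 <- (r3 + 1)               0xc0
step 7: eval (r3 < (2 + (thread // 3))) 0xc0
step 8: r0 <- ((thread + r3) % 3)    0xff
step 9: r3 <- ((thread + 8) % 5)     0xff
step 10: r1 <- (thread % 4)           0xff
step 11: r1 <- ((-7 * r0) // 4)       0xff

Answer: 12 steps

r3: 3,4,0,1,2,3,4,0
r1: -4,0,-2,0,-2,-4,-2,-4
r0: 2,0,1,0,1,2,1,2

steps = 12; useful = 69; efficiency = 69/96 = 23/32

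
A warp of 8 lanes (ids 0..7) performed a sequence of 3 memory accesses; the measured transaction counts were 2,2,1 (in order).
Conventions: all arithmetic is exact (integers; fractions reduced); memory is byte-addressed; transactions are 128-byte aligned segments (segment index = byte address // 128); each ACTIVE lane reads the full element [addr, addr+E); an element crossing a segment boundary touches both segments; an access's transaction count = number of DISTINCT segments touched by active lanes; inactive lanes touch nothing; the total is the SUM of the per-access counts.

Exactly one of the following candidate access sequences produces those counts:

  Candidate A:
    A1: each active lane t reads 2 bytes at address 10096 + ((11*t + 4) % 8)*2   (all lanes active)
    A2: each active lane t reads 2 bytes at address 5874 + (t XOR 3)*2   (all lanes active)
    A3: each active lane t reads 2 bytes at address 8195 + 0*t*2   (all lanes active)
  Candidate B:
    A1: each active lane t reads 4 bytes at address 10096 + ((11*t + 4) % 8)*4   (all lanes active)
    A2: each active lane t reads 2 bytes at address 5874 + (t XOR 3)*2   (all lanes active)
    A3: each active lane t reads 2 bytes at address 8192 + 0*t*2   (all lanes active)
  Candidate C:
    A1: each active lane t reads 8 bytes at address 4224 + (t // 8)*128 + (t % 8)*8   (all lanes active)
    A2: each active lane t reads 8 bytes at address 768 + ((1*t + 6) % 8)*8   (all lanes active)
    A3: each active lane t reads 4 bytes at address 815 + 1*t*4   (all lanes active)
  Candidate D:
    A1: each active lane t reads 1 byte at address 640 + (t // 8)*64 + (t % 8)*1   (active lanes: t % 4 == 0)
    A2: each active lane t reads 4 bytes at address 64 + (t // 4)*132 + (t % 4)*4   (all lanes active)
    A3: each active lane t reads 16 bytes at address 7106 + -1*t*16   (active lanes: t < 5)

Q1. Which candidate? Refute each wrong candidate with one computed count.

A: A1 gives 1 transaction, not 2
C: A1 gives 1 transaction, not 2
D: A1 gives 1 transaction, not 2
B: all counts match (2,2,1)

Answer: B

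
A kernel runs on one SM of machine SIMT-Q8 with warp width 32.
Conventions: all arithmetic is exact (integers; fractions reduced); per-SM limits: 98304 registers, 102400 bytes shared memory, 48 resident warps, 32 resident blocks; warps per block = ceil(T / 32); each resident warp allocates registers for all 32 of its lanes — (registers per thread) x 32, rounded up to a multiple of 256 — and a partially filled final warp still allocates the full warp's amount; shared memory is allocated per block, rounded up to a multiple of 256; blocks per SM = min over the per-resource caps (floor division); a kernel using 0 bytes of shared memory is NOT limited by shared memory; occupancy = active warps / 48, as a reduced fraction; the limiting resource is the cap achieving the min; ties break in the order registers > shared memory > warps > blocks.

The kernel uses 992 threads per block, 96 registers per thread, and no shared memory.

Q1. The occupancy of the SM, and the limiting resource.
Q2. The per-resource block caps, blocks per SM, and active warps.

Answer: occupancy 31/48, limited by registers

registers: 1 block
shared memory: no limit (kernel uses none)
warps: 1 block
blocks: 32 blocks

Answer: 1 block, 31 active warps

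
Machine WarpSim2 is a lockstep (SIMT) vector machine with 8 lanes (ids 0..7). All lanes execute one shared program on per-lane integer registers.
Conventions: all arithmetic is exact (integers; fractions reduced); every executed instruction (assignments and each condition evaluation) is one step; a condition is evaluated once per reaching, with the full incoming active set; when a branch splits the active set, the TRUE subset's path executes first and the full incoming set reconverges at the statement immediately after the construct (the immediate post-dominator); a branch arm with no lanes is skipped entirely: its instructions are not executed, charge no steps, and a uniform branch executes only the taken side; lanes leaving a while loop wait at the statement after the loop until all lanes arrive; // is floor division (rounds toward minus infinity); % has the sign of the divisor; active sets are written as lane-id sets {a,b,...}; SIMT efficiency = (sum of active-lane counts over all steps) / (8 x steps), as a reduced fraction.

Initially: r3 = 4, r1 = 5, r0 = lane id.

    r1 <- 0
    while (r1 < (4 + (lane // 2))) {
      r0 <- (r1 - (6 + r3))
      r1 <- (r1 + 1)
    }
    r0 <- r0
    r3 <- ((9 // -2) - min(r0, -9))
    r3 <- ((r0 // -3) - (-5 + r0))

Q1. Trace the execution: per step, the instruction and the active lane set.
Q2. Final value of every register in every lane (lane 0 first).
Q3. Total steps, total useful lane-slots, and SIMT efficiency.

step 0: r1 <- 0                      {0,1,2,3,4,5,6,7}
step 1: eval (r1 < (4 + (lane // 2))) {0,1,2,3,4,5,6,7}
step 2: r0 <- (r1 - (6 + r3))        {0,1,2,3,4,5,6,7}
step 3: r1 <- (r1 + 1)               {0,1,2,3,4,5,6,7}
step 4: eval (r1 < (4 + (lane // 2))) {0,1,2,3,4,5,6,7}
step 5: r0 <- (r1 - (6 + r3))        {0,1,2,3,4,5,6,7}
step 6: r1 <- (r1 + 1)               {0,1,2,3,4,5,6,7}
step 7: eval (r1 < (4 + (lane // 2))) {0,1,2,3,4,5,6,7}
step 8: r0 <- (r1 - (6 + r3))        {0,1,2,3,4,5,6,7}
step 9: r1 <- (r1 + 1)               {0,1,2,3,4,5,6,7}
step 10: eval (r1 < (4 + (lane // 2))) {0,1,2,3,4,5,6,7}
step 11: r0 <- (r1 - (6 + r3))        {0,1,2,3,4,5,6,7}
step 12: r1 <- (r1 + 1)               {0,1,2,3,4,5,6,7}
step 13: eval (r1 < (4 + (lane // 2))) {0,1,2,3,4,5,6,7}
step 14: r0 <- (r1 - (6 + r3))        {2,3,4,5,6,7}
step 15: r1 <- (r1 + 1)               {2,3,4,5,6,7}
step 16: eval (r1 < (4 + (lane // 2))) {2,3,4,5,6,7}
step 17: r0 <- (r1 - (6 + r3))        {4,5,6,7}
step 18: r1 <- (r1 + 1)               {4,5,6,7}
step 19: eval (r1 < (4 + (lane // 2))) {4,5,6,7}
step 20: r0 <- (r1 - (6 + r3))        {6,7}
step 21: r1 <- (r1 + 1)               {6,7}
step 22: eval (r1 < (4 + (lane // 2))) {6,7}
step 23: r0 <- r0                     {0,1,2,3,4,5,6,7}
step 24: r3 <- ((9 // -2) - min(r0, -9)) {0,1,2,3,4,5,6,7}
step 25: r3 <- ((r0 // -3) - (-5 + r0)) {0,1,2,3,4,5,6,7}

Answer: 26 steps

r3: 14,14,13,13,11,11,10,10
r1: 4,4,5,5,6,6,7,7
r0: -7,-7,-6,-6,-5,-5,-4,-4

steps = 26; useful = 172; efficiency = 172/208 = 43/52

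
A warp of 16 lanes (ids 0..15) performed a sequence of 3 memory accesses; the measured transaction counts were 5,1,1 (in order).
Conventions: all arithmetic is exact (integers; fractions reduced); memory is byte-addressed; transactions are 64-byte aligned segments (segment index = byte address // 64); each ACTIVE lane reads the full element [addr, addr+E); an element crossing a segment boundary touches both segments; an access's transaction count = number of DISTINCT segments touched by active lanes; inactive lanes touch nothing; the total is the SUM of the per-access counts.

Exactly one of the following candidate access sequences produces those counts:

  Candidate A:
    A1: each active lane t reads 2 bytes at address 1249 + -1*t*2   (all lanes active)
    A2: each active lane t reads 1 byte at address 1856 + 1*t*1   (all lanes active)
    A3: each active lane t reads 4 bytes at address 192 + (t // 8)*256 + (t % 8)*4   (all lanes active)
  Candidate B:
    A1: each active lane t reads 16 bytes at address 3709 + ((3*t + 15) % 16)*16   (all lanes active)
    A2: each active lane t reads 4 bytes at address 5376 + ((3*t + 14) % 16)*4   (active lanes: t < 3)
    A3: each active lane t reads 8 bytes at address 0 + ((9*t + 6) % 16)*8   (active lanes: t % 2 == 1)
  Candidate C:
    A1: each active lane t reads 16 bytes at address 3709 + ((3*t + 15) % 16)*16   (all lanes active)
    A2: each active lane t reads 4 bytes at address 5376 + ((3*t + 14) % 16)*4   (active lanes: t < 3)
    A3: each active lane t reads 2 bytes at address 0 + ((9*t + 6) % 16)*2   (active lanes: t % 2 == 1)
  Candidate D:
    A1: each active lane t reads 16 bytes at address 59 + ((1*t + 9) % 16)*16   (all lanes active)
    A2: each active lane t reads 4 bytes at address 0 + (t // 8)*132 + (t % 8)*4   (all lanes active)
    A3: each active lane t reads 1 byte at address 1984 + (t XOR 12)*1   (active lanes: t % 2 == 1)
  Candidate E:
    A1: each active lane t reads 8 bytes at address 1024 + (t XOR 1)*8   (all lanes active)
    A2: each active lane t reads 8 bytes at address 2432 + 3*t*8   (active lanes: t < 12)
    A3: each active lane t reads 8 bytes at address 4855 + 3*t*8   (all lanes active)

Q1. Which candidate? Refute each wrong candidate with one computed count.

A: A1 gives 1 transaction, not 5
B: A3 gives 2 transactions, not 1
D: A2 gives 2 transactions, not 1
E: A1 gives 2 transactions, not 5
C: all counts match (5,1,1)

Answer: C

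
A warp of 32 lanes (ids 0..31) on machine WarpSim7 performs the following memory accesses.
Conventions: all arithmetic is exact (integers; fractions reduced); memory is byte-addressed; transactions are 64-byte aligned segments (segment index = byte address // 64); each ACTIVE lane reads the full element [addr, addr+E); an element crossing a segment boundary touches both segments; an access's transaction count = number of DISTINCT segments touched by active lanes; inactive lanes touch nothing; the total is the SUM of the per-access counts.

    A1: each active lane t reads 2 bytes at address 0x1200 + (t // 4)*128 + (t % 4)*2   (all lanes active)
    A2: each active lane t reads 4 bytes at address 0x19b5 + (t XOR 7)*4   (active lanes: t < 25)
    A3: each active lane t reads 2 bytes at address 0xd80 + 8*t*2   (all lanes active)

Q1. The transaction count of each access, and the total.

A1: 8 transactions
A2: 3 transactions
A3: 8 transactions

Answer: 8,3,8; total 19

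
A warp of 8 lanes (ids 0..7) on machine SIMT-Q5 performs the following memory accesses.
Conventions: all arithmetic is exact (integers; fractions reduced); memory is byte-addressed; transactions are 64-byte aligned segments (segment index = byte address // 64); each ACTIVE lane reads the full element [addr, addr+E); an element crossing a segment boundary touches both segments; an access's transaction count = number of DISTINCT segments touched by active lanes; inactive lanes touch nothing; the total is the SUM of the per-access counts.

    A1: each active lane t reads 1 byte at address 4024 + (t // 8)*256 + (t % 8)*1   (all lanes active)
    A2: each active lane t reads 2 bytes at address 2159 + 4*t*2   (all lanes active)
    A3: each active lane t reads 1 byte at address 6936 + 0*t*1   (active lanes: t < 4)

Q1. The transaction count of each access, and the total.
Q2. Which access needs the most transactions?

A1: 1 transaction
A2: 2 transactions
A3: 1 transaction

Answer: 1,2,1; total 4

Answer: A2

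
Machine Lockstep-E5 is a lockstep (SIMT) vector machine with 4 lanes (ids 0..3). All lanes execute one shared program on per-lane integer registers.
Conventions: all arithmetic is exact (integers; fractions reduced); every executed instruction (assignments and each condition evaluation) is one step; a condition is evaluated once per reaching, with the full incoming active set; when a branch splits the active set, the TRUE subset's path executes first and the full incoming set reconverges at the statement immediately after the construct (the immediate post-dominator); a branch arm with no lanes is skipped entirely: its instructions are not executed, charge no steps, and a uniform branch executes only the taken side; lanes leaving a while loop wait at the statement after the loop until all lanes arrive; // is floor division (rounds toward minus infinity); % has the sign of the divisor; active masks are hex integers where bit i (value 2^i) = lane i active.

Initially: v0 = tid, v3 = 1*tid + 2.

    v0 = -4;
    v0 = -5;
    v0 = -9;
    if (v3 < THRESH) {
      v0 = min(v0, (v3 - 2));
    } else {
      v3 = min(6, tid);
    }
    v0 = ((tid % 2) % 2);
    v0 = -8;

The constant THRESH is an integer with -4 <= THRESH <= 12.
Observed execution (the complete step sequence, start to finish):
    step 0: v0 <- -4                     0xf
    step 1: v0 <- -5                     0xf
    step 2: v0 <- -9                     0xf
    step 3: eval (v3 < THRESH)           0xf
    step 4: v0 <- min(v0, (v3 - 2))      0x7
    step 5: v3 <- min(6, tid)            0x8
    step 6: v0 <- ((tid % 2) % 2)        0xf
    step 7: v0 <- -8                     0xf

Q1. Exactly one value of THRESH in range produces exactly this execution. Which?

Answer: THRESH = 5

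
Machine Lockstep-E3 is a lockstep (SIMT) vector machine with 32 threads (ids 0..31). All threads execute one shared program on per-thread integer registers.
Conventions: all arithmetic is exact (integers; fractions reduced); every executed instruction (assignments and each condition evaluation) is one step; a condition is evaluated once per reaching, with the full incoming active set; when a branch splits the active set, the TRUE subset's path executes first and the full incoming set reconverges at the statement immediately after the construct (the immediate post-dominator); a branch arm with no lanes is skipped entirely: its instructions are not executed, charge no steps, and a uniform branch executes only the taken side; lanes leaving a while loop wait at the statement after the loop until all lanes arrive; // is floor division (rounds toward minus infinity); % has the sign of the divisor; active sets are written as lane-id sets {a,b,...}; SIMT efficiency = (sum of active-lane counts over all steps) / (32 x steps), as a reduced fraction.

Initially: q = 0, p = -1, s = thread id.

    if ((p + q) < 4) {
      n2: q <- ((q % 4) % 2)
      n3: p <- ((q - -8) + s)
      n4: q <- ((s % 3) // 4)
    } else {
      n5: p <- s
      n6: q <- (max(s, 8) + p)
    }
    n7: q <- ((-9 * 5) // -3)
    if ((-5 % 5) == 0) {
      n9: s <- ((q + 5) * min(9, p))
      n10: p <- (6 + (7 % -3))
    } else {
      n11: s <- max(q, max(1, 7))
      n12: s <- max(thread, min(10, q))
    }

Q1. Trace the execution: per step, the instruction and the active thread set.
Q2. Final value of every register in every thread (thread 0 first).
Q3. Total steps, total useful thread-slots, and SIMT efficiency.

step 0: eval ((p + q) < 4)           {0,1,2,3,4,5,6,7,8,9,10,11,12,13,14,15,16,17,18,19,20,21,22,23,24,25,26,27,28,29,30,31}
step 1: q <- ((q % 4) % 2)           {0,1,2,3,4,5,6,7,8,9,10,11,12,13,14,15,16,17,18,19,20,21,22,23,24,25,26,27,28,29,30,31}
step 2: p <- ((q - -8) + s)          {0,1,2,3,4,5,6,7,8,9,10,11,12,13,14,15,16,17,18,19,20,21,22,23,24,25,26,27,28,29,30,31}
step 3: q <- ((s % 3) // 4)          {0,1,2,3,4,5,6,7,8,9,10,11,12,13,14,15,16,17,18,19,20,21,22,23,24,25,26,27,28,29,30,31}
step 4: q <- ((-9 * 5) // -3)        {0,1,2,3,4,5,6,7,8,9,10,11,12,13,14,15,16,17,18,19,20,21,22,23,24,25,26,27,28,29,30,31}
step 5: eval ((-5 % 5) == 0)         {0,1,2,3,4,5,6,7,8,9,10,11,12,13,14,15,16,17,18,19,20,21,22,23,24,25,26,27,28,29,30,31}
step 6: s <- ((q + 5) * min(9, p))   {0,1,2,3,4,5,6,7,8,9,10,11,12,13,14,15,16,17,18,19,20,21,22,23,24,25,26,27,28,29,30,31}
step 7: p <- (6 + (7 % -3))          {0,1,2,3,4,5,6,7,8,9,10,11,12,13,14,15,16,17,18,19,20,21,22,23,24,25,26,27,28,29,30,31}

Answer: 8 steps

q: 15,15,15,15,15,15,15,15,15,15,15,15,15,15,15,15,15,15,15,15,15,15,15,15,15,15,15,15,15,15,15,15
p: 4,4,4,4,4,4,4,4,4,4,4,4,4,4,4,4,4,4,4,4,4,4,4,4,4,4,4,4,4,4,4,4
s: 160,180,180,180,180,180,180,180,180,180,180,180,180,180,180,180,180,180,180,180,180,180,180,180,180,180,180,180,180,180,180,180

steps = 8; useful = 256; efficiency = 256/256 = 1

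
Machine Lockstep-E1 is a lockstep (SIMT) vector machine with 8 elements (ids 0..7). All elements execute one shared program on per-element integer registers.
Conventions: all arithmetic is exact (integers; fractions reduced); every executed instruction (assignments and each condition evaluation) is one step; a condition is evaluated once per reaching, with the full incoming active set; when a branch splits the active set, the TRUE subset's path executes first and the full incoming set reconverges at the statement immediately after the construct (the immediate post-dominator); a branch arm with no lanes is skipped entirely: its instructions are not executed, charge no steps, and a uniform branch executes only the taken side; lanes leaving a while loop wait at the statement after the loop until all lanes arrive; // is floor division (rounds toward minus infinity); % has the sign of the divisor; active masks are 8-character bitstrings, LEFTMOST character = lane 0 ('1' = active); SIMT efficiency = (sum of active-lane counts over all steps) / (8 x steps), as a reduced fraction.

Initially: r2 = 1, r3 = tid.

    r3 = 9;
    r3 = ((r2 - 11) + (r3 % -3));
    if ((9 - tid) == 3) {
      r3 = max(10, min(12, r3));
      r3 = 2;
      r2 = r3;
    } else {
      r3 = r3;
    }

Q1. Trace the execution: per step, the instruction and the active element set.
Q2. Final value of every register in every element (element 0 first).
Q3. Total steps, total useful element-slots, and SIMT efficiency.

step 0: r3 <- 9                      11111111
step 1: r3 <- ((r2 - 11) + (r3 % -3)) 11111111
step 2: eval ((9 - tid) == 3)        11111111
step 3: r3 <- max(10, min(12, r3))   00000010
step 4: r3 <- 2                      00000010
step 5: r2 <- r3                     00000010
step 6: r3 <- r3                     11111101

Answer: 7 steps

r2: 1,1,1,1,1,1,2,1
r3: -10,-10,-10,-10,-10,-10,2,-10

steps = 7; useful = 34; efficiency = 34/56 = 17/28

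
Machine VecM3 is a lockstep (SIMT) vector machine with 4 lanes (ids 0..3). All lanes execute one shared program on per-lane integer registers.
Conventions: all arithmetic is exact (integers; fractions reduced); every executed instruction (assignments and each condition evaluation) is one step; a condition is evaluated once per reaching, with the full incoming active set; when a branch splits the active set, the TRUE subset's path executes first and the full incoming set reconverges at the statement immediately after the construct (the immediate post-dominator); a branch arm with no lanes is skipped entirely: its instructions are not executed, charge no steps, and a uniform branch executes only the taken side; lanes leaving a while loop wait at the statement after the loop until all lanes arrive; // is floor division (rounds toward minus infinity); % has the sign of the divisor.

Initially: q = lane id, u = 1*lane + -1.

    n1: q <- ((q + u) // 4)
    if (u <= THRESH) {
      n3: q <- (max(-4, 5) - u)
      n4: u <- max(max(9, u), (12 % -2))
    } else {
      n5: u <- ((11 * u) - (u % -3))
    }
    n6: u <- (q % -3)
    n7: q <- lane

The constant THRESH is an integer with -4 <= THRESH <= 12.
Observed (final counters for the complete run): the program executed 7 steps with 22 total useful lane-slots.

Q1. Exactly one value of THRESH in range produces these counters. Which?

Answer: THRESH = 0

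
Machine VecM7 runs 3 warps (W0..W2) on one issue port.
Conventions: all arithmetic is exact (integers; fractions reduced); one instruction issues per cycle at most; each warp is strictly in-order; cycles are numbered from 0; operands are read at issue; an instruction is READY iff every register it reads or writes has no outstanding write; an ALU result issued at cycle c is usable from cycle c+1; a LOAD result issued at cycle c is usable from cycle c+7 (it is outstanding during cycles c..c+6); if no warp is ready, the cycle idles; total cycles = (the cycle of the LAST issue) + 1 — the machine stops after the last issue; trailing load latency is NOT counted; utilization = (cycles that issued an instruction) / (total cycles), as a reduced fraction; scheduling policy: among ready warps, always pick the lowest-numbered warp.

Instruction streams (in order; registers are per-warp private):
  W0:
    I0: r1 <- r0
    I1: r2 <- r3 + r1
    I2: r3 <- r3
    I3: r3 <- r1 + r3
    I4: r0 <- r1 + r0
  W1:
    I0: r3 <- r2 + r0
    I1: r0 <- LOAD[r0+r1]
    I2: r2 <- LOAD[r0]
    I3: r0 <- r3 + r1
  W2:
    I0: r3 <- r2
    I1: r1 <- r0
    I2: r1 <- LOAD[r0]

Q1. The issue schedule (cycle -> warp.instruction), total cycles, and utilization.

cycle 0: W0.I0
cycle 1: W0.I1
cycle 2: W0.I2
cycle 3: W0.I3
cycle 4: W0.I4
cycle 5: W1.I0
cycle 6: W1.I1
cycle 7: W2.I0
cycle 8: W2.I1
cycle 9: W2.I2
cycle 10: idle
cycle 11: idle
cycle 12: idle
cycle 13: W1.I2
cycle 14: W1.I3

Answer: 15 cycles, utilization 4/5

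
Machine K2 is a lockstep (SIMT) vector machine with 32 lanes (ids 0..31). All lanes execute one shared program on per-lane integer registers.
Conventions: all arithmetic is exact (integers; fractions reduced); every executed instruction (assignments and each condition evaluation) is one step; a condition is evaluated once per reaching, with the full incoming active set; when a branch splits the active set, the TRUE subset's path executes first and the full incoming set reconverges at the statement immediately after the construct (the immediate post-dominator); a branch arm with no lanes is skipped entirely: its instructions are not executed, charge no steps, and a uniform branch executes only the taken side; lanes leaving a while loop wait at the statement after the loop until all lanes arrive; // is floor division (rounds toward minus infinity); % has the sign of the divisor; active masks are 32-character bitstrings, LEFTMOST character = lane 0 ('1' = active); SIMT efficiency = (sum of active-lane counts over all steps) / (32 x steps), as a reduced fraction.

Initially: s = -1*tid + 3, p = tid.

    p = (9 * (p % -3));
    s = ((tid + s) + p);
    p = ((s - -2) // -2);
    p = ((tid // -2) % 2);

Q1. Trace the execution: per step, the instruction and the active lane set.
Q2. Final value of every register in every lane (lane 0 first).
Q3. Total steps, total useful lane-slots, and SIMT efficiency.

step 0: p <- (9 * (p % -3))          11111111111111111111111111111111
step 1: s <- ((tid + s) + p)         11111111111111111111111111111111
step 2: p <- ((s - -2) // -2)        11111111111111111111111111111111
step 3: p <- ((tid // -2) % 2)       11111111111111111111111111111111

Answer: 4 steps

s: 3,-15,-6,3,-15,-6,3,-15,-6,3,-15,-6,3,-15,-6,3,-15,-6,3,-15,-6,3,-15,-6,3,-15,-6,3,-15,-6,3,-15
p: 0,1,1,0,0,1,1,0,0,1,1,0,0,1,1,0,0,1,1,0,0,1,1,0,0,1,1,0,0,1,1,0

steps = 4; useful = 128; efficiency = 128/128 = 1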